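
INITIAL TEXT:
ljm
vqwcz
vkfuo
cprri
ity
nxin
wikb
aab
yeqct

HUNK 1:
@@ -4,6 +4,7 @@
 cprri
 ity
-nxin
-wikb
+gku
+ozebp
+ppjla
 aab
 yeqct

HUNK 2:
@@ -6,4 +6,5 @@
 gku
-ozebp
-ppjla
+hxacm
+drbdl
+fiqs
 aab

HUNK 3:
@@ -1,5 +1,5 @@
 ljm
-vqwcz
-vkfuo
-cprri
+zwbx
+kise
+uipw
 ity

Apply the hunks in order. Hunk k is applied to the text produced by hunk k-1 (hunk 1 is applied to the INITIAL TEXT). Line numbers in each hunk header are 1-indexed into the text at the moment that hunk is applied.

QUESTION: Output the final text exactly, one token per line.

Hunk 1: at line 4 remove [nxin,wikb] add [gku,ozebp,ppjla] -> 10 lines: ljm vqwcz vkfuo cprri ity gku ozebp ppjla aab yeqct
Hunk 2: at line 6 remove [ozebp,ppjla] add [hxacm,drbdl,fiqs] -> 11 lines: ljm vqwcz vkfuo cprri ity gku hxacm drbdl fiqs aab yeqct
Hunk 3: at line 1 remove [vqwcz,vkfuo,cprri] add [zwbx,kise,uipw] -> 11 lines: ljm zwbx kise uipw ity gku hxacm drbdl fiqs aab yeqct

Answer: ljm
zwbx
kise
uipw
ity
gku
hxacm
drbdl
fiqs
aab
yeqct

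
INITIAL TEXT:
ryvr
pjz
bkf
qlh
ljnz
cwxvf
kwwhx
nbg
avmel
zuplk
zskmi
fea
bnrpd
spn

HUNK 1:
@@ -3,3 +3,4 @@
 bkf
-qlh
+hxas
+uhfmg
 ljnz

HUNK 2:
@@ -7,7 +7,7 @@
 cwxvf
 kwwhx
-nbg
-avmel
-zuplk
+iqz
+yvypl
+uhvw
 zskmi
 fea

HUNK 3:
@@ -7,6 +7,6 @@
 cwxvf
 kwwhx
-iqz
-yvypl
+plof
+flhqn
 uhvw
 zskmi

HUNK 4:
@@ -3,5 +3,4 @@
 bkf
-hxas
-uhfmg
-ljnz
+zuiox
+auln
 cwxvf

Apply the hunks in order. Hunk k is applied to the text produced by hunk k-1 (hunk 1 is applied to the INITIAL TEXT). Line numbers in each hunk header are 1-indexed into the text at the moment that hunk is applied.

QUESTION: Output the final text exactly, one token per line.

Hunk 1: at line 3 remove [qlh] add [hxas,uhfmg] -> 15 lines: ryvr pjz bkf hxas uhfmg ljnz cwxvf kwwhx nbg avmel zuplk zskmi fea bnrpd spn
Hunk 2: at line 7 remove [nbg,avmel,zuplk] add [iqz,yvypl,uhvw] -> 15 lines: ryvr pjz bkf hxas uhfmg ljnz cwxvf kwwhx iqz yvypl uhvw zskmi fea bnrpd spn
Hunk 3: at line 7 remove [iqz,yvypl] add [plof,flhqn] -> 15 lines: ryvr pjz bkf hxas uhfmg ljnz cwxvf kwwhx plof flhqn uhvw zskmi fea bnrpd spn
Hunk 4: at line 3 remove [hxas,uhfmg,ljnz] add [zuiox,auln] -> 14 lines: ryvr pjz bkf zuiox auln cwxvf kwwhx plof flhqn uhvw zskmi fea bnrpd spn

Answer: ryvr
pjz
bkf
zuiox
auln
cwxvf
kwwhx
plof
flhqn
uhvw
zskmi
fea
bnrpd
spn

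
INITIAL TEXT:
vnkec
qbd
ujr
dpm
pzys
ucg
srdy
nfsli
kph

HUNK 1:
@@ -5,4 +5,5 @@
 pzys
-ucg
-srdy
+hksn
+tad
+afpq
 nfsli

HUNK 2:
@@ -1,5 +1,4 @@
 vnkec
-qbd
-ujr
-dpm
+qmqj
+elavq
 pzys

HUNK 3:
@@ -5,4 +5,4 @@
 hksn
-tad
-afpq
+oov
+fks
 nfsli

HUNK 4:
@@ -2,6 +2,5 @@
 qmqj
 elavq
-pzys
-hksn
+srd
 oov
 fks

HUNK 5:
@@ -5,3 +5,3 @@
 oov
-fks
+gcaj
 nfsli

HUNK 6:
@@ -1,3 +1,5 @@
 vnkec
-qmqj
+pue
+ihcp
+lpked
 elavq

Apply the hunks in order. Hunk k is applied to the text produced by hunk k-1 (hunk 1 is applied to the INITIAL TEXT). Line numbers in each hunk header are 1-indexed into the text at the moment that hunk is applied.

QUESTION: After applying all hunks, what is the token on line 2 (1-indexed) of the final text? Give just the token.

Answer: pue

Derivation:
Hunk 1: at line 5 remove [ucg,srdy] add [hksn,tad,afpq] -> 10 lines: vnkec qbd ujr dpm pzys hksn tad afpq nfsli kph
Hunk 2: at line 1 remove [qbd,ujr,dpm] add [qmqj,elavq] -> 9 lines: vnkec qmqj elavq pzys hksn tad afpq nfsli kph
Hunk 3: at line 5 remove [tad,afpq] add [oov,fks] -> 9 lines: vnkec qmqj elavq pzys hksn oov fks nfsli kph
Hunk 4: at line 2 remove [pzys,hksn] add [srd] -> 8 lines: vnkec qmqj elavq srd oov fks nfsli kph
Hunk 5: at line 5 remove [fks] add [gcaj] -> 8 lines: vnkec qmqj elavq srd oov gcaj nfsli kph
Hunk 6: at line 1 remove [qmqj] add [pue,ihcp,lpked] -> 10 lines: vnkec pue ihcp lpked elavq srd oov gcaj nfsli kph
Final line 2: pue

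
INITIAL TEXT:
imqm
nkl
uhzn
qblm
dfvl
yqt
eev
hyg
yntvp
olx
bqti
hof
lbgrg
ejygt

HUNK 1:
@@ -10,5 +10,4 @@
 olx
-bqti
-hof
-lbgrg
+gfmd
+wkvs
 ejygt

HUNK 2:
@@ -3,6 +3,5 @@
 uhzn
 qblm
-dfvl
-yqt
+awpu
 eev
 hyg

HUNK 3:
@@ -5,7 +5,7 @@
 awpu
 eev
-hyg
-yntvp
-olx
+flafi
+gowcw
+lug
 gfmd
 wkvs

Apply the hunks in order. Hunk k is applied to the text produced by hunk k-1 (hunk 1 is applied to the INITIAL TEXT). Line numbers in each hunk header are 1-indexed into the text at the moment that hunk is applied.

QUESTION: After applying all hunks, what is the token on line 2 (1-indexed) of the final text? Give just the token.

Answer: nkl

Derivation:
Hunk 1: at line 10 remove [bqti,hof,lbgrg] add [gfmd,wkvs] -> 13 lines: imqm nkl uhzn qblm dfvl yqt eev hyg yntvp olx gfmd wkvs ejygt
Hunk 2: at line 3 remove [dfvl,yqt] add [awpu] -> 12 lines: imqm nkl uhzn qblm awpu eev hyg yntvp olx gfmd wkvs ejygt
Hunk 3: at line 5 remove [hyg,yntvp,olx] add [flafi,gowcw,lug] -> 12 lines: imqm nkl uhzn qblm awpu eev flafi gowcw lug gfmd wkvs ejygt
Final line 2: nkl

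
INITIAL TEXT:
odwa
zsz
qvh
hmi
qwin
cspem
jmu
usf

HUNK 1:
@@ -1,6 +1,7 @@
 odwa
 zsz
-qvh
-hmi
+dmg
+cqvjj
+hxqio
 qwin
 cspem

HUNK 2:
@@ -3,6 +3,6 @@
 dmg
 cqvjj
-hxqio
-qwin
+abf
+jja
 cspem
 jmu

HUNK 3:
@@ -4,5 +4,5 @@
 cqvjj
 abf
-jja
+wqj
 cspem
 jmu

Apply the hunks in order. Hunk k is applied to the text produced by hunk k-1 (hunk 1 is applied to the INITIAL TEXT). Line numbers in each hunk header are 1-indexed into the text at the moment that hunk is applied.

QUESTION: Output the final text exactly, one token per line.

Hunk 1: at line 1 remove [qvh,hmi] add [dmg,cqvjj,hxqio] -> 9 lines: odwa zsz dmg cqvjj hxqio qwin cspem jmu usf
Hunk 2: at line 3 remove [hxqio,qwin] add [abf,jja] -> 9 lines: odwa zsz dmg cqvjj abf jja cspem jmu usf
Hunk 3: at line 4 remove [jja] add [wqj] -> 9 lines: odwa zsz dmg cqvjj abf wqj cspem jmu usf

Answer: odwa
zsz
dmg
cqvjj
abf
wqj
cspem
jmu
usf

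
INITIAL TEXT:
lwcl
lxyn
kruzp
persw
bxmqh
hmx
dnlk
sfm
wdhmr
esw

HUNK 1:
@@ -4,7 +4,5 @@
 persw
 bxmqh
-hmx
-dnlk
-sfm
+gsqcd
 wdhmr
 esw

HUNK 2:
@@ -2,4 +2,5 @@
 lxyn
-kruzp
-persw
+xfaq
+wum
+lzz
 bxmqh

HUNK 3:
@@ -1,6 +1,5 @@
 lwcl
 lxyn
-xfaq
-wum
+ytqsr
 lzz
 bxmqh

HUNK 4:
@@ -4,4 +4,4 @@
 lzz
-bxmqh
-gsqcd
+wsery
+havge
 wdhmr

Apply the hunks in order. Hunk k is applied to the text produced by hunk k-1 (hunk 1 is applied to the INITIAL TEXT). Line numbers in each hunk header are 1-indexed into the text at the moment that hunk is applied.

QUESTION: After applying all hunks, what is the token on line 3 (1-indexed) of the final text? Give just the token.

Answer: ytqsr

Derivation:
Hunk 1: at line 4 remove [hmx,dnlk,sfm] add [gsqcd] -> 8 lines: lwcl lxyn kruzp persw bxmqh gsqcd wdhmr esw
Hunk 2: at line 2 remove [kruzp,persw] add [xfaq,wum,lzz] -> 9 lines: lwcl lxyn xfaq wum lzz bxmqh gsqcd wdhmr esw
Hunk 3: at line 1 remove [xfaq,wum] add [ytqsr] -> 8 lines: lwcl lxyn ytqsr lzz bxmqh gsqcd wdhmr esw
Hunk 4: at line 4 remove [bxmqh,gsqcd] add [wsery,havge] -> 8 lines: lwcl lxyn ytqsr lzz wsery havge wdhmr esw
Final line 3: ytqsr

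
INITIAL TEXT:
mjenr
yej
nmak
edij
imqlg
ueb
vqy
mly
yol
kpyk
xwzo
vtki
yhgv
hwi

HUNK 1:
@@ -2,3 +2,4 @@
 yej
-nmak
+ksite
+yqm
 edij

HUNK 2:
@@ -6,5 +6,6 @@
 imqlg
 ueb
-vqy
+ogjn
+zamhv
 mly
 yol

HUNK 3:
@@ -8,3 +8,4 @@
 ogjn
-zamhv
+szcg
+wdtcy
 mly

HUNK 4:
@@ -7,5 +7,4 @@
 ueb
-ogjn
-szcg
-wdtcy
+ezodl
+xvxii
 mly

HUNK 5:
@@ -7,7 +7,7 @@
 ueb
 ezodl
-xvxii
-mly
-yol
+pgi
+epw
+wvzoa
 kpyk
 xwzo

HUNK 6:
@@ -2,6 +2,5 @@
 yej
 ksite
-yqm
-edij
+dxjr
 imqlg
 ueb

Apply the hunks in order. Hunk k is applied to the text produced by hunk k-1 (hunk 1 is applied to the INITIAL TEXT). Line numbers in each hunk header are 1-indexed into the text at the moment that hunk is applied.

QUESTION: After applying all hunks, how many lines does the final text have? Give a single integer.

Hunk 1: at line 2 remove [nmak] add [ksite,yqm] -> 15 lines: mjenr yej ksite yqm edij imqlg ueb vqy mly yol kpyk xwzo vtki yhgv hwi
Hunk 2: at line 6 remove [vqy] add [ogjn,zamhv] -> 16 lines: mjenr yej ksite yqm edij imqlg ueb ogjn zamhv mly yol kpyk xwzo vtki yhgv hwi
Hunk 3: at line 8 remove [zamhv] add [szcg,wdtcy] -> 17 lines: mjenr yej ksite yqm edij imqlg ueb ogjn szcg wdtcy mly yol kpyk xwzo vtki yhgv hwi
Hunk 4: at line 7 remove [ogjn,szcg,wdtcy] add [ezodl,xvxii] -> 16 lines: mjenr yej ksite yqm edij imqlg ueb ezodl xvxii mly yol kpyk xwzo vtki yhgv hwi
Hunk 5: at line 7 remove [xvxii,mly,yol] add [pgi,epw,wvzoa] -> 16 lines: mjenr yej ksite yqm edij imqlg ueb ezodl pgi epw wvzoa kpyk xwzo vtki yhgv hwi
Hunk 6: at line 2 remove [yqm,edij] add [dxjr] -> 15 lines: mjenr yej ksite dxjr imqlg ueb ezodl pgi epw wvzoa kpyk xwzo vtki yhgv hwi
Final line count: 15

Answer: 15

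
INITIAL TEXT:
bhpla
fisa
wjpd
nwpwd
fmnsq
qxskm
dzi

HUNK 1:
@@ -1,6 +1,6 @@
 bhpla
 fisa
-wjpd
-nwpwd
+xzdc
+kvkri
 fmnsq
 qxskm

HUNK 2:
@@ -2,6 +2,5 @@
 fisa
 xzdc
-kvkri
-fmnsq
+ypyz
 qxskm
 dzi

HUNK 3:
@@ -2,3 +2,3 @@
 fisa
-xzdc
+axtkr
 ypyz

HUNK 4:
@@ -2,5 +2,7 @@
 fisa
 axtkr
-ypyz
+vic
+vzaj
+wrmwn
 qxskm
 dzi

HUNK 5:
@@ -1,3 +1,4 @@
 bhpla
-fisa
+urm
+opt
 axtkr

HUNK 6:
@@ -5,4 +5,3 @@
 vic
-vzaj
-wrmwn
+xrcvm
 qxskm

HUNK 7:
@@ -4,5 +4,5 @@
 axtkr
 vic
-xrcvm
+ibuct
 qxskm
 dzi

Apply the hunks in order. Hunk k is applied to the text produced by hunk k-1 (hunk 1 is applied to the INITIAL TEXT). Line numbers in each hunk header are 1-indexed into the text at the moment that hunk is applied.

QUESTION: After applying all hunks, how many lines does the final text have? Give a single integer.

Hunk 1: at line 1 remove [wjpd,nwpwd] add [xzdc,kvkri] -> 7 lines: bhpla fisa xzdc kvkri fmnsq qxskm dzi
Hunk 2: at line 2 remove [kvkri,fmnsq] add [ypyz] -> 6 lines: bhpla fisa xzdc ypyz qxskm dzi
Hunk 3: at line 2 remove [xzdc] add [axtkr] -> 6 lines: bhpla fisa axtkr ypyz qxskm dzi
Hunk 4: at line 2 remove [ypyz] add [vic,vzaj,wrmwn] -> 8 lines: bhpla fisa axtkr vic vzaj wrmwn qxskm dzi
Hunk 5: at line 1 remove [fisa] add [urm,opt] -> 9 lines: bhpla urm opt axtkr vic vzaj wrmwn qxskm dzi
Hunk 6: at line 5 remove [vzaj,wrmwn] add [xrcvm] -> 8 lines: bhpla urm opt axtkr vic xrcvm qxskm dzi
Hunk 7: at line 4 remove [xrcvm] add [ibuct] -> 8 lines: bhpla urm opt axtkr vic ibuct qxskm dzi
Final line count: 8

Answer: 8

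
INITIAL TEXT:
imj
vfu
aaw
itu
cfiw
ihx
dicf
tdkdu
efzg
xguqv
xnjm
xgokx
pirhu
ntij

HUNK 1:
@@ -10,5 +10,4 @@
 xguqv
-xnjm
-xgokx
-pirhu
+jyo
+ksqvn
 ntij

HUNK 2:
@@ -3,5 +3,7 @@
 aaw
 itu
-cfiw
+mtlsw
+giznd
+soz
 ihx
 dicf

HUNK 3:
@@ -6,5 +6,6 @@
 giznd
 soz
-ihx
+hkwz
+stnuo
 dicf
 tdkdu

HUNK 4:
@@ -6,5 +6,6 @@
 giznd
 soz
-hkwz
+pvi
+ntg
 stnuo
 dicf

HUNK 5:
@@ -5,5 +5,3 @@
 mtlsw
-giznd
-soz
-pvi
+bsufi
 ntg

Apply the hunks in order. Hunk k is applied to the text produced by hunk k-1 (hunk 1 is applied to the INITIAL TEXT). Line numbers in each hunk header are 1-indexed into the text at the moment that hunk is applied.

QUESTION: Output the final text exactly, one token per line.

Answer: imj
vfu
aaw
itu
mtlsw
bsufi
ntg
stnuo
dicf
tdkdu
efzg
xguqv
jyo
ksqvn
ntij

Derivation:
Hunk 1: at line 10 remove [xnjm,xgokx,pirhu] add [jyo,ksqvn] -> 13 lines: imj vfu aaw itu cfiw ihx dicf tdkdu efzg xguqv jyo ksqvn ntij
Hunk 2: at line 3 remove [cfiw] add [mtlsw,giznd,soz] -> 15 lines: imj vfu aaw itu mtlsw giznd soz ihx dicf tdkdu efzg xguqv jyo ksqvn ntij
Hunk 3: at line 6 remove [ihx] add [hkwz,stnuo] -> 16 lines: imj vfu aaw itu mtlsw giznd soz hkwz stnuo dicf tdkdu efzg xguqv jyo ksqvn ntij
Hunk 4: at line 6 remove [hkwz] add [pvi,ntg] -> 17 lines: imj vfu aaw itu mtlsw giznd soz pvi ntg stnuo dicf tdkdu efzg xguqv jyo ksqvn ntij
Hunk 5: at line 5 remove [giznd,soz,pvi] add [bsufi] -> 15 lines: imj vfu aaw itu mtlsw bsufi ntg stnuo dicf tdkdu efzg xguqv jyo ksqvn ntij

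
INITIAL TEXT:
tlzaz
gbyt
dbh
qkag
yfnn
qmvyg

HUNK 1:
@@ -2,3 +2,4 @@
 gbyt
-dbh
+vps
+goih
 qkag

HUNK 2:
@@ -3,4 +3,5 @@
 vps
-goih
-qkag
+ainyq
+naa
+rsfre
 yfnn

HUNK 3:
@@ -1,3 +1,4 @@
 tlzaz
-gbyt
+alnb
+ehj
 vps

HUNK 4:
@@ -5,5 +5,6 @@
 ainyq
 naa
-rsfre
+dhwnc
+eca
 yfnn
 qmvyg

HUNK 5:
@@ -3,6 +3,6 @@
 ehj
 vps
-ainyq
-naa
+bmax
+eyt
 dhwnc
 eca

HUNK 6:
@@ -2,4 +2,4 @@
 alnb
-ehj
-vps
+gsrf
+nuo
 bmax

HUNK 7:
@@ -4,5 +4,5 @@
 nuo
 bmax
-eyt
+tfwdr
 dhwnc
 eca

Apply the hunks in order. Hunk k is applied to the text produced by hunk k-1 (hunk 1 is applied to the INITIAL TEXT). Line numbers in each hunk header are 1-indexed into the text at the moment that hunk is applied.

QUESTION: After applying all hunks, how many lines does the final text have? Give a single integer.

Answer: 10

Derivation:
Hunk 1: at line 2 remove [dbh] add [vps,goih] -> 7 lines: tlzaz gbyt vps goih qkag yfnn qmvyg
Hunk 2: at line 3 remove [goih,qkag] add [ainyq,naa,rsfre] -> 8 lines: tlzaz gbyt vps ainyq naa rsfre yfnn qmvyg
Hunk 3: at line 1 remove [gbyt] add [alnb,ehj] -> 9 lines: tlzaz alnb ehj vps ainyq naa rsfre yfnn qmvyg
Hunk 4: at line 5 remove [rsfre] add [dhwnc,eca] -> 10 lines: tlzaz alnb ehj vps ainyq naa dhwnc eca yfnn qmvyg
Hunk 5: at line 3 remove [ainyq,naa] add [bmax,eyt] -> 10 lines: tlzaz alnb ehj vps bmax eyt dhwnc eca yfnn qmvyg
Hunk 6: at line 2 remove [ehj,vps] add [gsrf,nuo] -> 10 lines: tlzaz alnb gsrf nuo bmax eyt dhwnc eca yfnn qmvyg
Hunk 7: at line 4 remove [eyt] add [tfwdr] -> 10 lines: tlzaz alnb gsrf nuo bmax tfwdr dhwnc eca yfnn qmvyg
Final line count: 10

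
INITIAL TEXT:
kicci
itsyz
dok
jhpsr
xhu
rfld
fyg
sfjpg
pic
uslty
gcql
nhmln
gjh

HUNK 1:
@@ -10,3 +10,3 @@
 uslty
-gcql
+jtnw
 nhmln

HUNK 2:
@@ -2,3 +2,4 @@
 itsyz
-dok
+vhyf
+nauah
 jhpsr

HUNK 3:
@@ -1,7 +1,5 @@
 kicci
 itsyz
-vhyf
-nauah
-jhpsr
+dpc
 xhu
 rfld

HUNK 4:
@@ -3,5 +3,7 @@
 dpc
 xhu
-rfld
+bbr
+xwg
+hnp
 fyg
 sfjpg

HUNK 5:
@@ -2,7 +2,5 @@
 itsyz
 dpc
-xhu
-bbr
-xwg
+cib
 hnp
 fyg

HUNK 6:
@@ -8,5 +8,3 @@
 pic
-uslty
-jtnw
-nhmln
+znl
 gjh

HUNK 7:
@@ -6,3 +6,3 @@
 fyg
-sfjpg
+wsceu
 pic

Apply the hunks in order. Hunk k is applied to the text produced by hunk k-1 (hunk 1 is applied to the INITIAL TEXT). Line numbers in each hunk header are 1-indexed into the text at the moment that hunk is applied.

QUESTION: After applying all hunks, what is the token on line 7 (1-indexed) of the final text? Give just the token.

Answer: wsceu

Derivation:
Hunk 1: at line 10 remove [gcql] add [jtnw] -> 13 lines: kicci itsyz dok jhpsr xhu rfld fyg sfjpg pic uslty jtnw nhmln gjh
Hunk 2: at line 2 remove [dok] add [vhyf,nauah] -> 14 lines: kicci itsyz vhyf nauah jhpsr xhu rfld fyg sfjpg pic uslty jtnw nhmln gjh
Hunk 3: at line 1 remove [vhyf,nauah,jhpsr] add [dpc] -> 12 lines: kicci itsyz dpc xhu rfld fyg sfjpg pic uslty jtnw nhmln gjh
Hunk 4: at line 3 remove [rfld] add [bbr,xwg,hnp] -> 14 lines: kicci itsyz dpc xhu bbr xwg hnp fyg sfjpg pic uslty jtnw nhmln gjh
Hunk 5: at line 2 remove [xhu,bbr,xwg] add [cib] -> 12 lines: kicci itsyz dpc cib hnp fyg sfjpg pic uslty jtnw nhmln gjh
Hunk 6: at line 8 remove [uslty,jtnw,nhmln] add [znl] -> 10 lines: kicci itsyz dpc cib hnp fyg sfjpg pic znl gjh
Hunk 7: at line 6 remove [sfjpg] add [wsceu] -> 10 lines: kicci itsyz dpc cib hnp fyg wsceu pic znl gjh
Final line 7: wsceu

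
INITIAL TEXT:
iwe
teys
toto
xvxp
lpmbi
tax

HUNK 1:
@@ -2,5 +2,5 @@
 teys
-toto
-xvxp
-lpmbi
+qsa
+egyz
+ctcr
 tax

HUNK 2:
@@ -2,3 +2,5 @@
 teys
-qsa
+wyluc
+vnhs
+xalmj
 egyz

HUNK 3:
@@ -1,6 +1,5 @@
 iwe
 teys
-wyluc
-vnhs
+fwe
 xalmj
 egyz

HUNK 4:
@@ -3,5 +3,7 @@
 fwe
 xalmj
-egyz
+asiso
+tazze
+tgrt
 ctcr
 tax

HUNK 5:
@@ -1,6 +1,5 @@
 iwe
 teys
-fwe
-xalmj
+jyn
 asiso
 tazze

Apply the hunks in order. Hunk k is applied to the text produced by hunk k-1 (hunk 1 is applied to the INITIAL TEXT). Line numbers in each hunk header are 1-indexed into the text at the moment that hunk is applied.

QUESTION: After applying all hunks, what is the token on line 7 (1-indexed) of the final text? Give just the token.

Answer: ctcr

Derivation:
Hunk 1: at line 2 remove [toto,xvxp,lpmbi] add [qsa,egyz,ctcr] -> 6 lines: iwe teys qsa egyz ctcr tax
Hunk 2: at line 2 remove [qsa] add [wyluc,vnhs,xalmj] -> 8 lines: iwe teys wyluc vnhs xalmj egyz ctcr tax
Hunk 3: at line 1 remove [wyluc,vnhs] add [fwe] -> 7 lines: iwe teys fwe xalmj egyz ctcr tax
Hunk 4: at line 3 remove [egyz] add [asiso,tazze,tgrt] -> 9 lines: iwe teys fwe xalmj asiso tazze tgrt ctcr tax
Hunk 5: at line 1 remove [fwe,xalmj] add [jyn] -> 8 lines: iwe teys jyn asiso tazze tgrt ctcr tax
Final line 7: ctcr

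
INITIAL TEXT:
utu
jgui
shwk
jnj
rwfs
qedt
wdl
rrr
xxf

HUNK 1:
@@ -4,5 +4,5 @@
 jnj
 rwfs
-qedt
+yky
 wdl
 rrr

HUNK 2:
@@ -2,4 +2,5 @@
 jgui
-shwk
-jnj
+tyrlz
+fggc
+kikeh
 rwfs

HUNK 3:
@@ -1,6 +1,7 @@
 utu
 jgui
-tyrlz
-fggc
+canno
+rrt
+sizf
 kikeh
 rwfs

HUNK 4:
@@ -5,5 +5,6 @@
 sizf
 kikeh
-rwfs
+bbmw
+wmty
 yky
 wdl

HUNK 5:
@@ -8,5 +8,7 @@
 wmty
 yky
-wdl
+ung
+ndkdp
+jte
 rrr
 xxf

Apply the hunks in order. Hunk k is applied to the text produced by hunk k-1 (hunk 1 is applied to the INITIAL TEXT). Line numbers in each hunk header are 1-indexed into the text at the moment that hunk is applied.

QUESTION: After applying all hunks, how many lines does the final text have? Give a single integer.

Answer: 14

Derivation:
Hunk 1: at line 4 remove [qedt] add [yky] -> 9 lines: utu jgui shwk jnj rwfs yky wdl rrr xxf
Hunk 2: at line 2 remove [shwk,jnj] add [tyrlz,fggc,kikeh] -> 10 lines: utu jgui tyrlz fggc kikeh rwfs yky wdl rrr xxf
Hunk 3: at line 1 remove [tyrlz,fggc] add [canno,rrt,sizf] -> 11 lines: utu jgui canno rrt sizf kikeh rwfs yky wdl rrr xxf
Hunk 4: at line 5 remove [rwfs] add [bbmw,wmty] -> 12 lines: utu jgui canno rrt sizf kikeh bbmw wmty yky wdl rrr xxf
Hunk 5: at line 8 remove [wdl] add [ung,ndkdp,jte] -> 14 lines: utu jgui canno rrt sizf kikeh bbmw wmty yky ung ndkdp jte rrr xxf
Final line count: 14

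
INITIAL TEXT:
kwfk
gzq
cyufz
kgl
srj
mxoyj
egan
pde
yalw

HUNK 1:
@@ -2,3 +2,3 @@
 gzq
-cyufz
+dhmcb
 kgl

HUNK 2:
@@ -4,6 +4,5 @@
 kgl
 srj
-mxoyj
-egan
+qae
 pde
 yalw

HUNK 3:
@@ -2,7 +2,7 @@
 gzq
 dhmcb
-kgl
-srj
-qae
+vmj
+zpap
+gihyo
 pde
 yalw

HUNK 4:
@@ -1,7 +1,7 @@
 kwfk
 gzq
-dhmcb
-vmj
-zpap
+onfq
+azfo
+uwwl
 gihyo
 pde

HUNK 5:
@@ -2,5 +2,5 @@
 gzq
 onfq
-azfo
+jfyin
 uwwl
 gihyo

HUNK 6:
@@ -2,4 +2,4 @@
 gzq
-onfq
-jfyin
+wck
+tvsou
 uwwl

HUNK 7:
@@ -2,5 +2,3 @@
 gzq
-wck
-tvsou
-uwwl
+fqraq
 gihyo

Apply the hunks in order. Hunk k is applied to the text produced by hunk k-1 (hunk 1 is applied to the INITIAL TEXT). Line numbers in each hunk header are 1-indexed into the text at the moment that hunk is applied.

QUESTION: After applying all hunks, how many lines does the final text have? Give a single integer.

Hunk 1: at line 2 remove [cyufz] add [dhmcb] -> 9 lines: kwfk gzq dhmcb kgl srj mxoyj egan pde yalw
Hunk 2: at line 4 remove [mxoyj,egan] add [qae] -> 8 lines: kwfk gzq dhmcb kgl srj qae pde yalw
Hunk 3: at line 2 remove [kgl,srj,qae] add [vmj,zpap,gihyo] -> 8 lines: kwfk gzq dhmcb vmj zpap gihyo pde yalw
Hunk 4: at line 1 remove [dhmcb,vmj,zpap] add [onfq,azfo,uwwl] -> 8 lines: kwfk gzq onfq azfo uwwl gihyo pde yalw
Hunk 5: at line 2 remove [azfo] add [jfyin] -> 8 lines: kwfk gzq onfq jfyin uwwl gihyo pde yalw
Hunk 6: at line 2 remove [onfq,jfyin] add [wck,tvsou] -> 8 lines: kwfk gzq wck tvsou uwwl gihyo pde yalw
Hunk 7: at line 2 remove [wck,tvsou,uwwl] add [fqraq] -> 6 lines: kwfk gzq fqraq gihyo pde yalw
Final line count: 6

Answer: 6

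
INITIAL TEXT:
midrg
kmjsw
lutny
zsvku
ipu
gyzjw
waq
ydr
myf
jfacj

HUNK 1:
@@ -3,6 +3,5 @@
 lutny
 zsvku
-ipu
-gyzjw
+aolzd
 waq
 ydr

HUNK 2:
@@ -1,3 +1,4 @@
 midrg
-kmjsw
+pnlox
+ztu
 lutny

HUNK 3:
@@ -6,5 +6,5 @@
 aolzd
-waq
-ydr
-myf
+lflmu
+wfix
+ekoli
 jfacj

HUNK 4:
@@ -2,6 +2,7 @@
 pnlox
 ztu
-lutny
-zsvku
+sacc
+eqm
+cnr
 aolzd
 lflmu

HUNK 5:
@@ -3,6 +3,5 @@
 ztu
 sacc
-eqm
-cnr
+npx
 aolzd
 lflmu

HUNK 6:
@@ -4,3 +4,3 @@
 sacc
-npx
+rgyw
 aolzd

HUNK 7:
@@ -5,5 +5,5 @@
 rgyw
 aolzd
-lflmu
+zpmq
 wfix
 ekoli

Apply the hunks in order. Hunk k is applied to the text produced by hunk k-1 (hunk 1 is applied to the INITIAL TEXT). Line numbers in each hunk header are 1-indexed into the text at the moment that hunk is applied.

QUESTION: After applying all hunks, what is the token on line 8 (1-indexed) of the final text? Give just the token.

Answer: wfix

Derivation:
Hunk 1: at line 3 remove [ipu,gyzjw] add [aolzd] -> 9 lines: midrg kmjsw lutny zsvku aolzd waq ydr myf jfacj
Hunk 2: at line 1 remove [kmjsw] add [pnlox,ztu] -> 10 lines: midrg pnlox ztu lutny zsvku aolzd waq ydr myf jfacj
Hunk 3: at line 6 remove [waq,ydr,myf] add [lflmu,wfix,ekoli] -> 10 lines: midrg pnlox ztu lutny zsvku aolzd lflmu wfix ekoli jfacj
Hunk 4: at line 2 remove [lutny,zsvku] add [sacc,eqm,cnr] -> 11 lines: midrg pnlox ztu sacc eqm cnr aolzd lflmu wfix ekoli jfacj
Hunk 5: at line 3 remove [eqm,cnr] add [npx] -> 10 lines: midrg pnlox ztu sacc npx aolzd lflmu wfix ekoli jfacj
Hunk 6: at line 4 remove [npx] add [rgyw] -> 10 lines: midrg pnlox ztu sacc rgyw aolzd lflmu wfix ekoli jfacj
Hunk 7: at line 5 remove [lflmu] add [zpmq] -> 10 lines: midrg pnlox ztu sacc rgyw aolzd zpmq wfix ekoli jfacj
Final line 8: wfix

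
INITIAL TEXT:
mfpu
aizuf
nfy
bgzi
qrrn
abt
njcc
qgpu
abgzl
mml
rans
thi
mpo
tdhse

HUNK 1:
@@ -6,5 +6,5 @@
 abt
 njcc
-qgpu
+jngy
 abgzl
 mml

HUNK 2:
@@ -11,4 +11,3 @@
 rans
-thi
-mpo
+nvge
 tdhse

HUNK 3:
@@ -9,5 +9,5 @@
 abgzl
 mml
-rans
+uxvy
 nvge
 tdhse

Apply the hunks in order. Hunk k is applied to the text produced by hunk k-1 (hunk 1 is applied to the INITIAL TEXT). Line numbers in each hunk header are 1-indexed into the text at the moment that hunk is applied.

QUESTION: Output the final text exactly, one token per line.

Answer: mfpu
aizuf
nfy
bgzi
qrrn
abt
njcc
jngy
abgzl
mml
uxvy
nvge
tdhse

Derivation:
Hunk 1: at line 6 remove [qgpu] add [jngy] -> 14 lines: mfpu aizuf nfy bgzi qrrn abt njcc jngy abgzl mml rans thi mpo tdhse
Hunk 2: at line 11 remove [thi,mpo] add [nvge] -> 13 lines: mfpu aizuf nfy bgzi qrrn abt njcc jngy abgzl mml rans nvge tdhse
Hunk 3: at line 9 remove [rans] add [uxvy] -> 13 lines: mfpu aizuf nfy bgzi qrrn abt njcc jngy abgzl mml uxvy nvge tdhse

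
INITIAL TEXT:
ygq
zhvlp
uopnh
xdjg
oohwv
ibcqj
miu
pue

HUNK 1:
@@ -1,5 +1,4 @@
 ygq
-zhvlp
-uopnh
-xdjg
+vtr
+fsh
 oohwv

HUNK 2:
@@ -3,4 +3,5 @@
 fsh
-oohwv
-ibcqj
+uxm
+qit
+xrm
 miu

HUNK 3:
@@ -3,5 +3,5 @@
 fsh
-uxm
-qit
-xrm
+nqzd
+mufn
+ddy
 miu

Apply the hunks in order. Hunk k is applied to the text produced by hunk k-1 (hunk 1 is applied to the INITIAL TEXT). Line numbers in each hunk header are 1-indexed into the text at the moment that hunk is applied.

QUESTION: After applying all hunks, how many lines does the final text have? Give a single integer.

Hunk 1: at line 1 remove [zhvlp,uopnh,xdjg] add [vtr,fsh] -> 7 lines: ygq vtr fsh oohwv ibcqj miu pue
Hunk 2: at line 3 remove [oohwv,ibcqj] add [uxm,qit,xrm] -> 8 lines: ygq vtr fsh uxm qit xrm miu pue
Hunk 3: at line 3 remove [uxm,qit,xrm] add [nqzd,mufn,ddy] -> 8 lines: ygq vtr fsh nqzd mufn ddy miu pue
Final line count: 8

Answer: 8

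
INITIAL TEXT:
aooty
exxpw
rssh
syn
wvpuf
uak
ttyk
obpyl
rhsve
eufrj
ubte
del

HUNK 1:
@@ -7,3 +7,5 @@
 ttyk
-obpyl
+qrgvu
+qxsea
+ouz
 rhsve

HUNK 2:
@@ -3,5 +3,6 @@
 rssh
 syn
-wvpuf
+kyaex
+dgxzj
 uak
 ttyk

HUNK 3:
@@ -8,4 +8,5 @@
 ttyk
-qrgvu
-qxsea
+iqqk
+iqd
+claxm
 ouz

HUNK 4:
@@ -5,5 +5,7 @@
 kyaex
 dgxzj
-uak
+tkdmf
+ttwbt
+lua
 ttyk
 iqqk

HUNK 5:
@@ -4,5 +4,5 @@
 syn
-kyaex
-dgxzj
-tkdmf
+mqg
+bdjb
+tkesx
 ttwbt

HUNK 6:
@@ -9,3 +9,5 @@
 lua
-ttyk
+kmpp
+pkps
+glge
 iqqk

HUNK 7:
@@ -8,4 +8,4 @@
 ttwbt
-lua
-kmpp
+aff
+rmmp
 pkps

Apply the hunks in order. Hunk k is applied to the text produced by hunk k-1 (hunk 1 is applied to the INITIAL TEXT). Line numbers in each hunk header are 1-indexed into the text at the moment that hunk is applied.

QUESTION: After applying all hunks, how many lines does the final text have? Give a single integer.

Answer: 20

Derivation:
Hunk 1: at line 7 remove [obpyl] add [qrgvu,qxsea,ouz] -> 14 lines: aooty exxpw rssh syn wvpuf uak ttyk qrgvu qxsea ouz rhsve eufrj ubte del
Hunk 2: at line 3 remove [wvpuf] add [kyaex,dgxzj] -> 15 lines: aooty exxpw rssh syn kyaex dgxzj uak ttyk qrgvu qxsea ouz rhsve eufrj ubte del
Hunk 3: at line 8 remove [qrgvu,qxsea] add [iqqk,iqd,claxm] -> 16 lines: aooty exxpw rssh syn kyaex dgxzj uak ttyk iqqk iqd claxm ouz rhsve eufrj ubte del
Hunk 4: at line 5 remove [uak] add [tkdmf,ttwbt,lua] -> 18 lines: aooty exxpw rssh syn kyaex dgxzj tkdmf ttwbt lua ttyk iqqk iqd claxm ouz rhsve eufrj ubte del
Hunk 5: at line 4 remove [kyaex,dgxzj,tkdmf] add [mqg,bdjb,tkesx] -> 18 lines: aooty exxpw rssh syn mqg bdjb tkesx ttwbt lua ttyk iqqk iqd claxm ouz rhsve eufrj ubte del
Hunk 6: at line 9 remove [ttyk] add [kmpp,pkps,glge] -> 20 lines: aooty exxpw rssh syn mqg bdjb tkesx ttwbt lua kmpp pkps glge iqqk iqd claxm ouz rhsve eufrj ubte del
Hunk 7: at line 8 remove [lua,kmpp] add [aff,rmmp] -> 20 lines: aooty exxpw rssh syn mqg bdjb tkesx ttwbt aff rmmp pkps glge iqqk iqd claxm ouz rhsve eufrj ubte del
Final line count: 20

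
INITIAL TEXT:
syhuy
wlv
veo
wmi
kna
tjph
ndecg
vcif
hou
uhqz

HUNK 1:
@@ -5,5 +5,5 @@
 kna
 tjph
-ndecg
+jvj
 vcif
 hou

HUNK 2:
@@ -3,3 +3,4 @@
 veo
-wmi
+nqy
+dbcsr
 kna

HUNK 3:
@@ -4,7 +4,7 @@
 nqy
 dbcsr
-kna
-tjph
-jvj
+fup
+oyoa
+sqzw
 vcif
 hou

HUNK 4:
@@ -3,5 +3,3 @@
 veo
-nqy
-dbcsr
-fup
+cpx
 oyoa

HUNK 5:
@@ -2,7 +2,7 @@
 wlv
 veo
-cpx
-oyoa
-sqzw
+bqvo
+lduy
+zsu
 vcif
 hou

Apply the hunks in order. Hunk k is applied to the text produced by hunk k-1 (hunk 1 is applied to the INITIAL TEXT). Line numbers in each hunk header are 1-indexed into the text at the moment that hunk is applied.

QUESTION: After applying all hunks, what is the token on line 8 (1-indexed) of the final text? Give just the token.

Answer: hou

Derivation:
Hunk 1: at line 5 remove [ndecg] add [jvj] -> 10 lines: syhuy wlv veo wmi kna tjph jvj vcif hou uhqz
Hunk 2: at line 3 remove [wmi] add [nqy,dbcsr] -> 11 lines: syhuy wlv veo nqy dbcsr kna tjph jvj vcif hou uhqz
Hunk 3: at line 4 remove [kna,tjph,jvj] add [fup,oyoa,sqzw] -> 11 lines: syhuy wlv veo nqy dbcsr fup oyoa sqzw vcif hou uhqz
Hunk 4: at line 3 remove [nqy,dbcsr,fup] add [cpx] -> 9 lines: syhuy wlv veo cpx oyoa sqzw vcif hou uhqz
Hunk 5: at line 2 remove [cpx,oyoa,sqzw] add [bqvo,lduy,zsu] -> 9 lines: syhuy wlv veo bqvo lduy zsu vcif hou uhqz
Final line 8: hou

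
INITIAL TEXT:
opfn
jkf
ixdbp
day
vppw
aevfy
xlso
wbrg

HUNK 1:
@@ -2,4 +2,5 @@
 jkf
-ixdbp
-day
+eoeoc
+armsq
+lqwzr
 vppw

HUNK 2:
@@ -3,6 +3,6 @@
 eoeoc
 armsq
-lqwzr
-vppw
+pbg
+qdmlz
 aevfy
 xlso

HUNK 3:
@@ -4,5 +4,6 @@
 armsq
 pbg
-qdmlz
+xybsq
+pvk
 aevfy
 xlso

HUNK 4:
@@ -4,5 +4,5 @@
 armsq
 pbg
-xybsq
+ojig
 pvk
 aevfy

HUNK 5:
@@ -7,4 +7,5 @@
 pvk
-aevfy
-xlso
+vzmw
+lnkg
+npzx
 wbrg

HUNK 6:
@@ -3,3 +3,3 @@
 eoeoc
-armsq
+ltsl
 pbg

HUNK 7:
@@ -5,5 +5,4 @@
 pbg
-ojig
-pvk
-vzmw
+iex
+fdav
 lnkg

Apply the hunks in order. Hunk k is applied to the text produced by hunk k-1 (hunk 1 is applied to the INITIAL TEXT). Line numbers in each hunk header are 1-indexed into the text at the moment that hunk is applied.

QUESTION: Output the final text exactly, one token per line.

Answer: opfn
jkf
eoeoc
ltsl
pbg
iex
fdav
lnkg
npzx
wbrg

Derivation:
Hunk 1: at line 2 remove [ixdbp,day] add [eoeoc,armsq,lqwzr] -> 9 lines: opfn jkf eoeoc armsq lqwzr vppw aevfy xlso wbrg
Hunk 2: at line 3 remove [lqwzr,vppw] add [pbg,qdmlz] -> 9 lines: opfn jkf eoeoc armsq pbg qdmlz aevfy xlso wbrg
Hunk 3: at line 4 remove [qdmlz] add [xybsq,pvk] -> 10 lines: opfn jkf eoeoc armsq pbg xybsq pvk aevfy xlso wbrg
Hunk 4: at line 4 remove [xybsq] add [ojig] -> 10 lines: opfn jkf eoeoc armsq pbg ojig pvk aevfy xlso wbrg
Hunk 5: at line 7 remove [aevfy,xlso] add [vzmw,lnkg,npzx] -> 11 lines: opfn jkf eoeoc armsq pbg ojig pvk vzmw lnkg npzx wbrg
Hunk 6: at line 3 remove [armsq] add [ltsl] -> 11 lines: opfn jkf eoeoc ltsl pbg ojig pvk vzmw lnkg npzx wbrg
Hunk 7: at line 5 remove [ojig,pvk,vzmw] add [iex,fdav] -> 10 lines: opfn jkf eoeoc ltsl pbg iex fdav lnkg npzx wbrg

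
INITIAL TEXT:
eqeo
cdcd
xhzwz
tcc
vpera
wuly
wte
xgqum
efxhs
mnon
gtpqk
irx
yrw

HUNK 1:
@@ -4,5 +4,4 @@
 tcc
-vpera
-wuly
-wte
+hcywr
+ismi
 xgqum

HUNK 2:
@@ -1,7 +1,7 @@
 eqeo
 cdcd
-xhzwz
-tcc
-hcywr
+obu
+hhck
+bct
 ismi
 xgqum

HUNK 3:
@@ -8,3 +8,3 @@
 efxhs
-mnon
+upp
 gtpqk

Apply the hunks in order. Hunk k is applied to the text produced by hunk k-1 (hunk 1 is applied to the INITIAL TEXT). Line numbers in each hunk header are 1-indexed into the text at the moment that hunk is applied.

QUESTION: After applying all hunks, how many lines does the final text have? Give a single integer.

Hunk 1: at line 4 remove [vpera,wuly,wte] add [hcywr,ismi] -> 12 lines: eqeo cdcd xhzwz tcc hcywr ismi xgqum efxhs mnon gtpqk irx yrw
Hunk 2: at line 1 remove [xhzwz,tcc,hcywr] add [obu,hhck,bct] -> 12 lines: eqeo cdcd obu hhck bct ismi xgqum efxhs mnon gtpqk irx yrw
Hunk 3: at line 8 remove [mnon] add [upp] -> 12 lines: eqeo cdcd obu hhck bct ismi xgqum efxhs upp gtpqk irx yrw
Final line count: 12

Answer: 12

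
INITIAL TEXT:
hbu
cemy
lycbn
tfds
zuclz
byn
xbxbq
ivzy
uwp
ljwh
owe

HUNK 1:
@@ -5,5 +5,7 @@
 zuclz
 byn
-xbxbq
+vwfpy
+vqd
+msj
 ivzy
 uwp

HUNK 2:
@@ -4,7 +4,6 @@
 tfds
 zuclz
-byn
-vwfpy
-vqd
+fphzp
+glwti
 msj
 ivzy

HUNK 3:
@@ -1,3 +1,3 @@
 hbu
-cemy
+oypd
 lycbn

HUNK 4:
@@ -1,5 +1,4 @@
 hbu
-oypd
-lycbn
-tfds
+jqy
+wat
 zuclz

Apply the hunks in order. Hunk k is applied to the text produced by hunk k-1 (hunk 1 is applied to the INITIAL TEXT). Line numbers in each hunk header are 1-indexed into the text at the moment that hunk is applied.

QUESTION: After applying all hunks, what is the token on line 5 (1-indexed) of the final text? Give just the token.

Answer: fphzp

Derivation:
Hunk 1: at line 5 remove [xbxbq] add [vwfpy,vqd,msj] -> 13 lines: hbu cemy lycbn tfds zuclz byn vwfpy vqd msj ivzy uwp ljwh owe
Hunk 2: at line 4 remove [byn,vwfpy,vqd] add [fphzp,glwti] -> 12 lines: hbu cemy lycbn tfds zuclz fphzp glwti msj ivzy uwp ljwh owe
Hunk 3: at line 1 remove [cemy] add [oypd] -> 12 lines: hbu oypd lycbn tfds zuclz fphzp glwti msj ivzy uwp ljwh owe
Hunk 4: at line 1 remove [oypd,lycbn,tfds] add [jqy,wat] -> 11 lines: hbu jqy wat zuclz fphzp glwti msj ivzy uwp ljwh owe
Final line 5: fphzp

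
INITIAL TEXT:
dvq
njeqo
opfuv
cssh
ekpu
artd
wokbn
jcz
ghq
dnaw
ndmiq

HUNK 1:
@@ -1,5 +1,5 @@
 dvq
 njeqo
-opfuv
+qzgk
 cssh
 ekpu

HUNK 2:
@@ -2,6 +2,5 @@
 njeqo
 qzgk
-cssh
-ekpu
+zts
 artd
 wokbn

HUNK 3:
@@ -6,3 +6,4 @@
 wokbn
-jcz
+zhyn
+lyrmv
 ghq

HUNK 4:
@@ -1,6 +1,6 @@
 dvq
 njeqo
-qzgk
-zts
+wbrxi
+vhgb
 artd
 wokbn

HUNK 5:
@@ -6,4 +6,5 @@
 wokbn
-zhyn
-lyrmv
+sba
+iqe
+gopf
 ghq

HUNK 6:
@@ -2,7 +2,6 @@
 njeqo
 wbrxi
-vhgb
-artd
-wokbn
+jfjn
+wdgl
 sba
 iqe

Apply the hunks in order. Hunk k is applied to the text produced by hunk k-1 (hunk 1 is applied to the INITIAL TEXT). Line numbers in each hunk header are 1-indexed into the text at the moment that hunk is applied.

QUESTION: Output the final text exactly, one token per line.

Hunk 1: at line 1 remove [opfuv] add [qzgk] -> 11 lines: dvq njeqo qzgk cssh ekpu artd wokbn jcz ghq dnaw ndmiq
Hunk 2: at line 2 remove [cssh,ekpu] add [zts] -> 10 lines: dvq njeqo qzgk zts artd wokbn jcz ghq dnaw ndmiq
Hunk 3: at line 6 remove [jcz] add [zhyn,lyrmv] -> 11 lines: dvq njeqo qzgk zts artd wokbn zhyn lyrmv ghq dnaw ndmiq
Hunk 4: at line 1 remove [qzgk,zts] add [wbrxi,vhgb] -> 11 lines: dvq njeqo wbrxi vhgb artd wokbn zhyn lyrmv ghq dnaw ndmiq
Hunk 5: at line 6 remove [zhyn,lyrmv] add [sba,iqe,gopf] -> 12 lines: dvq njeqo wbrxi vhgb artd wokbn sba iqe gopf ghq dnaw ndmiq
Hunk 6: at line 2 remove [vhgb,artd,wokbn] add [jfjn,wdgl] -> 11 lines: dvq njeqo wbrxi jfjn wdgl sba iqe gopf ghq dnaw ndmiq

Answer: dvq
njeqo
wbrxi
jfjn
wdgl
sba
iqe
gopf
ghq
dnaw
ndmiq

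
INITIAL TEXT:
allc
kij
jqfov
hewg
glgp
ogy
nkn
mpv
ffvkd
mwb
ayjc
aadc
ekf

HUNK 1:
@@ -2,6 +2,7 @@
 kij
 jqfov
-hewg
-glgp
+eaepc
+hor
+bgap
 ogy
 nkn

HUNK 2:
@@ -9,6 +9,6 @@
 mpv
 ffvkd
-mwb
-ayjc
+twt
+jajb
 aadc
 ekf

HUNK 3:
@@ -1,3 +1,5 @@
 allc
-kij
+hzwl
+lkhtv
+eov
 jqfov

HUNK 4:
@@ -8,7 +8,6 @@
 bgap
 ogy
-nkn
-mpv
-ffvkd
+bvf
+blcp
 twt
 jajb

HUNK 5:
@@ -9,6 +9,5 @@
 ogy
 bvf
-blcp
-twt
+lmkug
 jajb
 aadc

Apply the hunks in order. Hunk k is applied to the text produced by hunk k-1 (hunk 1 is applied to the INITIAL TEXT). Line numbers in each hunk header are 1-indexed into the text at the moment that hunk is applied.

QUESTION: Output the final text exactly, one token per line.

Answer: allc
hzwl
lkhtv
eov
jqfov
eaepc
hor
bgap
ogy
bvf
lmkug
jajb
aadc
ekf

Derivation:
Hunk 1: at line 2 remove [hewg,glgp] add [eaepc,hor,bgap] -> 14 lines: allc kij jqfov eaepc hor bgap ogy nkn mpv ffvkd mwb ayjc aadc ekf
Hunk 2: at line 9 remove [mwb,ayjc] add [twt,jajb] -> 14 lines: allc kij jqfov eaepc hor bgap ogy nkn mpv ffvkd twt jajb aadc ekf
Hunk 3: at line 1 remove [kij] add [hzwl,lkhtv,eov] -> 16 lines: allc hzwl lkhtv eov jqfov eaepc hor bgap ogy nkn mpv ffvkd twt jajb aadc ekf
Hunk 4: at line 8 remove [nkn,mpv,ffvkd] add [bvf,blcp] -> 15 lines: allc hzwl lkhtv eov jqfov eaepc hor bgap ogy bvf blcp twt jajb aadc ekf
Hunk 5: at line 9 remove [blcp,twt] add [lmkug] -> 14 lines: allc hzwl lkhtv eov jqfov eaepc hor bgap ogy bvf lmkug jajb aadc ekf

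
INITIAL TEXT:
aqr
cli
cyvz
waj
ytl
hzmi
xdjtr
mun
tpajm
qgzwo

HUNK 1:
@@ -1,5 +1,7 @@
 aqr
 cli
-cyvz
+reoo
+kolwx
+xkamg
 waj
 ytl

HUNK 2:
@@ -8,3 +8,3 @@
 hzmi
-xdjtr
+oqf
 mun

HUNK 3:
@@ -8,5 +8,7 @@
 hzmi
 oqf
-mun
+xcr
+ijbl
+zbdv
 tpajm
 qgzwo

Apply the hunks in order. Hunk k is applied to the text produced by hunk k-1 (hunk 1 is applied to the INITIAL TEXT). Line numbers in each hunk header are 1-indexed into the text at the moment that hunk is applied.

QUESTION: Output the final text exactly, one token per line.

Hunk 1: at line 1 remove [cyvz] add [reoo,kolwx,xkamg] -> 12 lines: aqr cli reoo kolwx xkamg waj ytl hzmi xdjtr mun tpajm qgzwo
Hunk 2: at line 8 remove [xdjtr] add [oqf] -> 12 lines: aqr cli reoo kolwx xkamg waj ytl hzmi oqf mun tpajm qgzwo
Hunk 3: at line 8 remove [mun] add [xcr,ijbl,zbdv] -> 14 lines: aqr cli reoo kolwx xkamg waj ytl hzmi oqf xcr ijbl zbdv tpajm qgzwo

Answer: aqr
cli
reoo
kolwx
xkamg
waj
ytl
hzmi
oqf
xcr
ijbl
zbdv
tpajm
qgzwo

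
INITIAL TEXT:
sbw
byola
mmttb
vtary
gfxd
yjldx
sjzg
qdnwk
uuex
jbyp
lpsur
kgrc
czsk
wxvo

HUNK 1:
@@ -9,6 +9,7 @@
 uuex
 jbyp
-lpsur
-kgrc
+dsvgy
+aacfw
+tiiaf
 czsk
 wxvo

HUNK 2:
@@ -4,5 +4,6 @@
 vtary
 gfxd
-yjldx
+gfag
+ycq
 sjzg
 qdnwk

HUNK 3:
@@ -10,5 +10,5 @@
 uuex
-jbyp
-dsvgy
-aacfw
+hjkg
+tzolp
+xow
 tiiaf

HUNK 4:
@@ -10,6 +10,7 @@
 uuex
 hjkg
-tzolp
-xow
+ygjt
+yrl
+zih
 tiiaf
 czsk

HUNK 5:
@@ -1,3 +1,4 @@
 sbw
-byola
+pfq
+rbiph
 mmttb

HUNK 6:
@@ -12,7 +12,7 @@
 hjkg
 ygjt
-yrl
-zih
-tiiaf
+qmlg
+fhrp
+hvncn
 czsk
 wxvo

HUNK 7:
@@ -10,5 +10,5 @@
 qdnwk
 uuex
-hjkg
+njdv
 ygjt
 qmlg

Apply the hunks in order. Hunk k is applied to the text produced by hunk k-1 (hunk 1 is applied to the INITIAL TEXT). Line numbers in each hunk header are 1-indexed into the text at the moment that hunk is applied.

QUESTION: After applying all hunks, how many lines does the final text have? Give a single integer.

Answer: 18

Derivation:
Hunk 1: at line 9 remove [lpsur,kgrc] add [dsvgy,aacfw,tiiaf] -> 15 lines: sbw byola mmttb vtary gfxd yjldx sjzg qdnwk uuex jbyp dsvgy aacfw tiiaf czsk wxvo
Hunk 2: at line 4 remove [yjldx] add [gfag,ycq] -> 16 lines: sbw byola mmttb vtary gfxd gfag ycq sjzg qdnwk uuex jbyp dsvgy aacfw tiiaf czsk wxvo
Hunk 3: at line 10 remove [jbyp,dsvgy,aacfw] add [hjkg,tzolp,xow] -> 16 lines: sbw byola mmttb vtary gfxd gfag ycq sjzg qdnwk uuex hjkg tzolp xow tiiaf czsk wxvo
Hunk 4: at line 10 remove [tzolp,xow] add [ygjt,yrl,zih] -> 17 lines: sbw byola mmttb vtary gfxd gfag ycq sjzg qdnwk uuex hjkg ygjt yrl zih tiiaf czsk wxvo
Hunk 5: at line 1 remove [byola] add [pfq,rbiph] -> 18 lines: sbw pfq rbiph mmttb vtary gfxd gfag ycq sjzg qdnwk uuex hjkg ygjt yrl zih tiiaf czsk wxvo
Hunk 6: at line 12 remove [yrl,zih,tiiaf] add [qmlg,fhrp,hvncn] -> 18 lines: sbw pfq rbiph mmttb vtary gfxd gfag ycq sjzg qdnwk uuex hjkg ygjt qmlg fhrp hvncn czsk wxvo
Hunk 7: at line 10 remove [hjkg] add [njdv] -> 18 lines: sbw pfq rbiph mmttb vtary gfxd gfag ycq sjzg qdnwk uuex njdv ygjt qmlg fhrp hvncn czsk wxvo
Final line count: 18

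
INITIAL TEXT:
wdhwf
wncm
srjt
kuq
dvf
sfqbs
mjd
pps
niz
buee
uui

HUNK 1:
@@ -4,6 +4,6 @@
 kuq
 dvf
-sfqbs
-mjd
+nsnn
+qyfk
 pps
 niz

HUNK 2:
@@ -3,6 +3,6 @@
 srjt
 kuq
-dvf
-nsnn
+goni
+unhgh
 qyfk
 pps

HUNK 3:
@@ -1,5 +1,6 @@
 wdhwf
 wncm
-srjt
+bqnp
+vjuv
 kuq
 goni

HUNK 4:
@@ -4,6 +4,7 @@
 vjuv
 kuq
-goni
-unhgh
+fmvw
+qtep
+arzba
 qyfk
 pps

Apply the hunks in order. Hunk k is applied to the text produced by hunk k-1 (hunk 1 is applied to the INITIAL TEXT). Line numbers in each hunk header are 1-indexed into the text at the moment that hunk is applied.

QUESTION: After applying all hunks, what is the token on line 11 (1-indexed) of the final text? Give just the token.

Hunk 1: at line 4 remove [sfqbs,mjd] add [nsnn,qyfk] -> 11 lines: wdhwf wncm srjt kuq dvf nsnn qyfk pps niz buee uui
Hunk 2: at line 3 remove [dvf,nsnn] add [goni,unhgh] -> 11 lines: wdhwf wncm srjt kuq goni unhgh qyfk pps niz buee uui
Hunk 3: at line 1 remove [srjt] add [bqnp,vjuv] -> 12 lines: wdhwf wncm bqnp vjuv kuq goni unhgh qyfk pps niz buee uui
Hunk 4: at line 4 remove [goni,unhgh] add [fmvw,qtep,arzba] -> 13 lines: wdhwf wncm bqnp vjuv kuq fmvw qtep arzba qyfk pps niz buee uui
Final line 11: niz

Answer: niz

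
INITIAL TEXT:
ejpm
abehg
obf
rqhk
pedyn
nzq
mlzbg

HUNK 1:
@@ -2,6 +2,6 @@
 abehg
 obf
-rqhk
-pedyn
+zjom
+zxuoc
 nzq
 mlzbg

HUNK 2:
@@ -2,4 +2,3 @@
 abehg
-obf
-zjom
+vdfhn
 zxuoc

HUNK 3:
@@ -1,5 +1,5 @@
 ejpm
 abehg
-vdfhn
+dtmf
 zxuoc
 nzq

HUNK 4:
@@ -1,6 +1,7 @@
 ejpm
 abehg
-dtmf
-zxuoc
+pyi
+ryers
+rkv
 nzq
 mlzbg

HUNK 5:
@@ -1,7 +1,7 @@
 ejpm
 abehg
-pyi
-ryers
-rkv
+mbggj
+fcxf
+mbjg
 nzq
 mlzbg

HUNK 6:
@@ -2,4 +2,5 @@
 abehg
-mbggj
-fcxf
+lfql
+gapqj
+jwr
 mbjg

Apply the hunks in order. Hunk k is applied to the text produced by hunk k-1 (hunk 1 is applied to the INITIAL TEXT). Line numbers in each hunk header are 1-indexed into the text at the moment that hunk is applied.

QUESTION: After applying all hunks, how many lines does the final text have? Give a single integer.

Hunk 1: at line 2 remove [rqhk,pedyn] add [zjom,zxuoc] -> 7 lines: ejpm abehg obf zjom zxuoc nzq mlzbg
Hunk 2: at line 2 remove [obf,zjom] add [vdfhn] -> 6 lines: ejpm abehg vdfhn zxuoc nzq mlzbg
Hunk 3: at line 1 remove [vdfhn] add [dtmf] -> 6 lines: ejpm abehg dtmf zxuoc nzq mlzbg
Hunk 4: at line 1 remove [dtmf,zxuoc] add [pyi,ryers,rkv] -> 7 lines: ejpm abehg pyi ryers rkv nzq mlzbg
Hunk 5: at line 1 remove [pyi,ryers,rkv] add [mbggj,fcxf,mbjg] -> 7 lines: ejpm abehg mbggj fcxf mbjg nzq mlzbg
Hunk 6: at line 2 remove [mbggj,fcxf] add [lfql,gapqj,jwr] -> 8 lines: ejpm abehg lfql gapqj jwr mbjg nzq mlzbg
Final line count: 8

Answer: 8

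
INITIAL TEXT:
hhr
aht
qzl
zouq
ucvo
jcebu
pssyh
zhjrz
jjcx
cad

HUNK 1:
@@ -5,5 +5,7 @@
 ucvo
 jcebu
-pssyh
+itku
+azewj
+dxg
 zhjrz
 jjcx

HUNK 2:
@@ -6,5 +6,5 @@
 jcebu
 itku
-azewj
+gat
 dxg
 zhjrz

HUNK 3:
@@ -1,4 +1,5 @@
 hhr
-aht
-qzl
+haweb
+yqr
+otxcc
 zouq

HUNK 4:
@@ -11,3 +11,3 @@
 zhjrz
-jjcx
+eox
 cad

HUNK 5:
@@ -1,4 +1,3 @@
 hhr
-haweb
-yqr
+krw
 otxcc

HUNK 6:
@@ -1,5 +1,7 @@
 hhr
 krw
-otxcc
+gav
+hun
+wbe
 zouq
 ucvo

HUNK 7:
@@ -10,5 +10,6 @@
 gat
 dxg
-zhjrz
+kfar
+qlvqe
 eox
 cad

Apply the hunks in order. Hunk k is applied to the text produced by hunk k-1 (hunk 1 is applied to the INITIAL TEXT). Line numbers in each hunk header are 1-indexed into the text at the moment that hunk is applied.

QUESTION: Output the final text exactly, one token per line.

Answer: hhr
krw
gav
hun
wbe
zouq
ucvo
jcebu
itku
gat
dxg
kfar
qlvqe
eox
cad

Derivation:
Hunk 1: at line 5 remove [pssyh] add [itku,azewj,dxg] -> 12 lines: hhr aht qzl zouq ucvo jcebu itku azewj dxg zhjrz jjcx cad
Hunk 2: at line 6 remove [azewj] add [gat] -> 12 lines: hhr aht qzl zouq ucvo jcebu itku gat dxg zhjrz jjcx cad
Hunk 3: at line 1 remove [aht,qzl] add [haweb,yqr,otxcc] -> 13 lines: hhr haweb yqr otxcc zouq ucvo jcebu itku gat dxg zhjrz jjcx cad
Hunk 4: at line 11 remove [jjcx] add [eox] -> 13 lines: hhr haweb yqr otxcc zouq ucvo jcebu itku gat dxg zhjrz eox cad
Hunk 5: at line 1 remove [haweb,yqr] add [krw] -> 12 lines: hhr krw otxcc zouq ucvo jcebu itku gat dxg zhjrz eox cad
Hunk 6: at line 1 remove [otxcc] add [gav,hun,wbe] -> 14 lines: hhr krw gav hun wbe zouq ucvo jcebu itku gat dxg zhjrz eox cad
Hunk 7: at line 10 remove [zhjrz] add [kfar,qlvqe] -> 15 lines: hhr krw gav hun wbe zouq ucvo jcebu itku gat dxg kfar qlvqe eox cad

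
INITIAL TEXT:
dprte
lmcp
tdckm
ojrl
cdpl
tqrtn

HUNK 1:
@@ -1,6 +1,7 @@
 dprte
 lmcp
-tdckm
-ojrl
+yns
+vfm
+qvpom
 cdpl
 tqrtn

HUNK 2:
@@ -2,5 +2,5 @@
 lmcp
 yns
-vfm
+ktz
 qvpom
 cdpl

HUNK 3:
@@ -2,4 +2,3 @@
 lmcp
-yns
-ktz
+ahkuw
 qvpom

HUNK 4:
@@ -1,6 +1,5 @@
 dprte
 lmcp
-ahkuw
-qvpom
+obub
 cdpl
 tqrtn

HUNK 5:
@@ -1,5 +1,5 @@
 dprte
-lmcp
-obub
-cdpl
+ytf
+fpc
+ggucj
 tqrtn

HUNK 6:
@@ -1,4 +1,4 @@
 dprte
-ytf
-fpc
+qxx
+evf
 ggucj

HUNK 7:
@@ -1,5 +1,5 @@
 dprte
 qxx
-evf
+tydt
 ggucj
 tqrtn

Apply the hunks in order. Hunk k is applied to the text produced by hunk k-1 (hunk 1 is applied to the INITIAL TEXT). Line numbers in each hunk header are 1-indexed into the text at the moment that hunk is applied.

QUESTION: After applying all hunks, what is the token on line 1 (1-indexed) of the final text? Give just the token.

Answer: dprte

Derivation:
Hunk 1: at line 1 remove [tdckm,ojrl] add [yns,vfm,qvpom] -> 7 lines: dprte lmcp yns vfm qvpom cdpl tqrtn
Hunk 2: at line 2 remove [vfm] add [ktz] -> 7 lines: dprte lmcp yns ktz qvpom cdpl tqrtn
Hunk 3: at line 2 remove [yns,ktz] add [ahkuw] -> 6 lines: dprte lmcp ahkuw qvpom cdpl tqrtn
Hunk 4: at line 1 remove [ahkuw,qvpom] add [obub] -> 5 lines: dprte lmcp obub cdpl tqrtn
Hunk 5: at line 1 remove [lmcp,obub,cdpl] add [ytf,fpc,ggucj] -> 5 lines: dprte ytf fpc ggucj tqrtn
Hunk 6: at line 1 remove [ytf,fpc] add [qxx,evf] -> 5 lines: dprte qxx evf ggucj tqrtn
Hunk 7: at line 1 remove [evf] add [tydt] -> 5 lines: dprte qxx tydt ggucj tqrtn
Final line 1: dprte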